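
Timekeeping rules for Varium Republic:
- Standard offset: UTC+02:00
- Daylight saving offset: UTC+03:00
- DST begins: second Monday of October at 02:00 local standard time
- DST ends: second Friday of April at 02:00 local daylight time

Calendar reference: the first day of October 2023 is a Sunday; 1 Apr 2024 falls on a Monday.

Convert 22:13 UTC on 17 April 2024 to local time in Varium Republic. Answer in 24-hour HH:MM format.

1 October 2023 is a Sunday, so the first Monday is October 2 and the second is October 9.
1 April 2024 is a Monday, so the first Friday is April 5 and the second is April 12.
At the standard offset (UTC+02:00), 22:13 UTC + 2h = 00:13 Varium Republic standard time (rolling into the next day, 18 April 2024).
Daylight saving runs 9 October 2023 – 12 April 2024; the standard-time date in Varium Republic, 18 April 2024, is outside that window, so Varium Republic is on standard time at UTC+02:00.
22:13 UTC + 2h = 00:13 local (rolling into the next day, 18 April 2024).

00:13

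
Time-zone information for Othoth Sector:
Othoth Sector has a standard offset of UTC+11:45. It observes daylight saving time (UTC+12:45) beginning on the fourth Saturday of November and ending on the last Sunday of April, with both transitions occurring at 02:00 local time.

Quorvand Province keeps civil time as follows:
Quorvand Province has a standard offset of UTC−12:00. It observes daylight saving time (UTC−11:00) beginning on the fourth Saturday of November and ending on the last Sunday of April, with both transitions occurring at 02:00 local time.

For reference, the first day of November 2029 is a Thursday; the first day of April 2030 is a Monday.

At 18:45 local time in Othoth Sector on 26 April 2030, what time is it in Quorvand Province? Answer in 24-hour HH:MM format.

1 November 2029 is a Thursday, so the first Saturday is November 3 and the fourth is November 24.
1 April 2030 is a Monday, so Sundays fall on 7, 14, 21, 28; the last is April 28.
26 April 2030 falls between 24 November 2029 and 28 April 2030, so daylight saving is in effect and Othoth Sector is at UTC+12:45.
18:45 Othoth Sector − 12h45m = 06:00 UTC.
1 November 2029 is a Thursday, so the first Saturday is November 3 and the fourth is November 24.
1 April 2030 is a Monday, so Sundays fall on 7, 14, 21, 28; the last is April 28.
At the standard offset (UTC−12:00), 06:00 UTC − 12h = 18:00 Quorvand Province standard time (rolling into the previous day, 25 April 2030).
The standard-time date in Quorvand Province, 25 April 2030, lies within the daylight-saving period (24 November 2029 – 28 April 2030), so Quorvand Province is on daylight time, UTC−11:00.
06:00 UTC − 11h = 19:00 Quorvand Province (rolling into the previous day, 25 April 2030).

19:00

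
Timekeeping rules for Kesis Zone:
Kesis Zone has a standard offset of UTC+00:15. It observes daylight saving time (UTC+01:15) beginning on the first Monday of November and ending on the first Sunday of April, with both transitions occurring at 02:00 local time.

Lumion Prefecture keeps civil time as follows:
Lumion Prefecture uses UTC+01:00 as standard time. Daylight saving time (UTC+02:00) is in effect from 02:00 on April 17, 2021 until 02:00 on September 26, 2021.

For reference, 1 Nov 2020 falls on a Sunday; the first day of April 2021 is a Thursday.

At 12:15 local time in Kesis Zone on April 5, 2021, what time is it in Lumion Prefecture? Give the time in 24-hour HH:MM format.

13:00

1 November 2020 is a Sunday, so the first Monday is November 2.
1 April 2021 is a Thursday, so the first Sunday is April 4.
Daylight saving runs 2 November 2020 – 4 April 2021; April 5, 2021 is outside that window, so Kesis Zone is on standard time at UTC+00:15.
12:15 Kesis Zone − 0h15m = 12:00 UTC.
At the standard offset (UTC+01:00), 12:00 UTC + 1h = 13:00 Lumion Prefecture standard time.
Daylight saving runs 17 April – 26 September; the standard-time date in Lumion Prefecture, April 5, 2021, is outside that window, so Lumion Prefecture is on standard time at UTC+01:00.
12:00 UTC + 1h = 13:00 Lumion Prefecture.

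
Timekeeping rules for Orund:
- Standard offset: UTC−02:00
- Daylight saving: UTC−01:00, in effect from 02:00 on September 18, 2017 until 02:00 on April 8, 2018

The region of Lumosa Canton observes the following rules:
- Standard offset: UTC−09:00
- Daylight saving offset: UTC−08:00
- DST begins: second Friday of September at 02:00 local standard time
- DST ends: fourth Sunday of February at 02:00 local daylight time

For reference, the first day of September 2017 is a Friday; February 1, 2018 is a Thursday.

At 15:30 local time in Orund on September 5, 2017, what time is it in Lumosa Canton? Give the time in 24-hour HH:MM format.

08:30

Daylight saving runs 18 September 2017 – 8 April 2018; September 5, 2017 is outside that window, so Orund is on standard time at UTC−02:00.
15:30 Orund + 2h = 17:30 UTC.
1 September 2017 is a Friday, so the first Friday is September 1 and the second is September 8.
1 February 2018 is a Thursday, so the first Sunday is February 4 and the fourth is February 25.
At the standard offset (UTC−09:00), 17:30 UTC − 9h = 08:30 Lumosa Canton standard time.
The standard-time date in Lumosa Canton, September 5, 2017, is outside the daylight-saving period (8 September 2017 – 25 February 2018), so Lumosa Canton is on standard time, UTC−09:00.
17:30 UTC − 9h = 08:30 Lumosa Canton.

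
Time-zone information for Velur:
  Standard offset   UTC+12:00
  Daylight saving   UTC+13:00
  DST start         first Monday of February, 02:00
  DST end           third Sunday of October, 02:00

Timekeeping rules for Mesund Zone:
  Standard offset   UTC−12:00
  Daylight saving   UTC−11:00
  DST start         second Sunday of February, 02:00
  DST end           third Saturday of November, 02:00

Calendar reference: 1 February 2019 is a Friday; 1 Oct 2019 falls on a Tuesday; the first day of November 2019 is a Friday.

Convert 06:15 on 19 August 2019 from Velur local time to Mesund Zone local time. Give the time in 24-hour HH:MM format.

1 February 2019 is a Friday, so the first Monday is February 4.
1 October 2019 is a Tuesday, so the first Sunday is October 6 and the third is October 20.
19 August 2019 falls between 4 February and 20 October, so daylight saving is in effect and Velur is at UTC+13:00.
06:15 Velur − 13h = 17:15 UTC (rolling into the previous day, 18 August 2019).
1 February 2019 is a Friday, so the first Sunday is February 3 and the second is February 10.
1 November 2019 is a Friday, so the first Saturday is November 2 and the third is November 16.
At the standard offset (UTC−12:00), 17:15 UTC − 12h = 05:15 Mesund Zone standard time.
The standard-time date in Mesund Zone, 18 August 2019, falls between 10 February and 16 November, so daylight saving is in effect and Mesund Zone is at UTC−11:00.
17:15 UTC − 11h = 06:15 Mesund Zone.

06:15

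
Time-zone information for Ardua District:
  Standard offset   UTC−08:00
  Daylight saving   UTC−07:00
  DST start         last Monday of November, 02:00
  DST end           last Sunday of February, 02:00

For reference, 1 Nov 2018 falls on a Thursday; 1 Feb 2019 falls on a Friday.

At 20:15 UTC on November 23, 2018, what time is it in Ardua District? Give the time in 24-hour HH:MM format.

1 November 2018 is a Thursday, so Mondays fall on 5, 12, 19, 26; the last is November 26.
1 February 2019 is a Friday, so Sundays fall on 3, 10, 17, 24; the last is February 24.
At the standard offset (UTC−08:00), 20:15 UTC − 8h = 12:15 Ardua District standard time.
Daylight saving runs 26 November 2018 – 24 February 2019; the standard-time date in Ardua District, November 23, 2018, is outside that window, so Ardua District is on standard time at UTC−08:00.
20:15 UTC − 8h = 12:15 local.

12:15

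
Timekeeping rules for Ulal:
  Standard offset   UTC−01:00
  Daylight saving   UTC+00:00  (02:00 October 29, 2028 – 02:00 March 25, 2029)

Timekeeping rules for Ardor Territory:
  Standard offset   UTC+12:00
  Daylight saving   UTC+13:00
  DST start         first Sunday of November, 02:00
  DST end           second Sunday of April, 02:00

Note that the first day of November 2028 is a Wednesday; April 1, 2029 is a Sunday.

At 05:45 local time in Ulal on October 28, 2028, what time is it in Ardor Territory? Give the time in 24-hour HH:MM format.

18:45

October 28, 2028 is outside the daylight-saving period (29 October 2028 – 25 March 2029), so Ulal is on standard time, UTC−01:00.
05:45 Ulal + 1h = 06:45 UTC.
1 November 2028 is a Wednesday, so the first Sunday is November 5.
1 April 2029 is a Sunday, so the first Sunday is April 1 and the second is April 8.
At the standard offset (UTC+12:00), 06:45 UTC + 12h = 18:45 Ardor Territory standard time.
Daylight saving runs 5 November 2028 – 8 April 2029; the standard-time date in Ardor Territory, October 28, 2028, is outside that window, so Ardor Territory is on standard time at UTC+12:00.
06:45 UTC + 12h = 18:45 Ardor Territory.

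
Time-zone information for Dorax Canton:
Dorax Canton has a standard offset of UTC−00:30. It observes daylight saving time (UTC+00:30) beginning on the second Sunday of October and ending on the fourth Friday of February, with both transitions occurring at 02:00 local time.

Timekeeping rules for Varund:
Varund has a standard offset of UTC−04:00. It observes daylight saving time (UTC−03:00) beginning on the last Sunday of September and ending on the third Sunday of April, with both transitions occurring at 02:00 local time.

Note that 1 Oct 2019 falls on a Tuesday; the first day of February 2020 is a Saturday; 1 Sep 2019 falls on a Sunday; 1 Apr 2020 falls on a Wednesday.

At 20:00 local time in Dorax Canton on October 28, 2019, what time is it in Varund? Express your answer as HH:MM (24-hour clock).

1 October 2019 is a Tuesday, so the first Sunday is October 6 and the second is October 13.
1 February 2020 is a Saturday, so the first Friday is February 7 and the fourth is February 28.
October 28, 2019 lies within the daylight-saving period (13 October 2019 – 28 February 2020), so Dorax Canton is on daylight time, UTC+00:30.
20:00 Dorax Canton − 0h30m = 19:30 UTC.
1 September 2019 is a Sunday, so Sundays fall on 1, 8, 15, 22, 29; the last is September 29.
1 April 2020 is a Wednesday, so the first Sunday is April 5 and the third is April 19.
At the standard offset (UTC−04:00), 19:30 UTC − 4h = 15:30 Varund standard time.
Daylight saving runs 29 September 2019 – 19 April 2020; the standard-time date in Varund, October 28, 2019, is inside that window, so Varund is at UTC−03:00.
19:30 UTC − 3h = 16:30 Varund.

16:30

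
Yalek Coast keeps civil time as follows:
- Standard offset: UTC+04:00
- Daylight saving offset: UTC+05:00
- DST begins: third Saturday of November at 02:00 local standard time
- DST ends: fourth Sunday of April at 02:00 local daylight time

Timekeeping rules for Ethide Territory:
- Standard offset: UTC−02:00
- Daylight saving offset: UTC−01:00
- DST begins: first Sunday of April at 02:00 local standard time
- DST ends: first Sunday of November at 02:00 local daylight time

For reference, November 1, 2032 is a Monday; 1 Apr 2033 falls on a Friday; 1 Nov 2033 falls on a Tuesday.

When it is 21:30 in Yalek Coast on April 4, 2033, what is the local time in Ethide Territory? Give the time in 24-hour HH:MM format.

15:30

1 November 2032 is a Monday, so the first Saturday is November 6 and the third is November 20.
1 April 2033 is a Friday, so the first Sunday is April 3 and the fourth is April 24.
April 4, 2033 falls between 20 November 2032 and 24 April 2033, so daylight saving is in effect and Yalek Coast is at UTC+05:00.
21:30 Yalek Coast − 5h = 16:30 UTC.
1 April 2033 is a Friday, so the first Sunday is April 3.
1 November 2033 is a Tuesday, so the first Sunday is November 6.
At the standard offset (UTC−02:00), 16:30 UTC − 2h = 14:30 Ethide Territory standard time.
The standard-time date in Ethide Territory, April 4, 2033, falls between 3 April and 6 November, so daylight saving is in effect and Ethide Territory is at UTC−01:00.
16:30 UTC − 1h = 15:30 Ethide Territory.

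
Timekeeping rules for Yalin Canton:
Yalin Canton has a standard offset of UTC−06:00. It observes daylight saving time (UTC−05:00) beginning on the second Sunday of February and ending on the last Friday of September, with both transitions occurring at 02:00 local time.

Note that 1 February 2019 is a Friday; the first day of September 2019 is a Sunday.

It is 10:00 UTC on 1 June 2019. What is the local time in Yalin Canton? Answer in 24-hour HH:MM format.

05:00

1 February 2019 is a Friday, so the first Sunday is February 3 and the second is February 10.
1 September 2019 is a Sunday, so Fridays fall on 6, 13, 20, 27; the last is September 27.
At the standard offset (UTC−06:00), 10:00 UTC − 6h = 04:00 Yalin Canton standard time.
The standard-time date in Yalin Canton, 1 June 2019, falls between 10 February and 27 September, so daylight saving is in effect and Yalin Canton is at UTC−05:00.
10:00 UTC − 5h = 05:00 local.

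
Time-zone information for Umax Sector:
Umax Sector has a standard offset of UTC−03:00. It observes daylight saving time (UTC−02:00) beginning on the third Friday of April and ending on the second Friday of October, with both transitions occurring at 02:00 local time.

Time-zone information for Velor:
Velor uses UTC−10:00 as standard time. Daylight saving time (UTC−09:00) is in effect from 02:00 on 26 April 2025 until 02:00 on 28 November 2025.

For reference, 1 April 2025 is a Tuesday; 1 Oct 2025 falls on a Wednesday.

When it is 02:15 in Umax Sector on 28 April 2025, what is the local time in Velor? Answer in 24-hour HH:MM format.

1 April 2025 is a Tuesday, so the first Friday is April 4 and the third is April 18.
1 October 2025 is a Wednesday, so the first Friday is October 3 and the second is October 10.
28 April 2025 lies within the daylight-saving period (18 April – 10 October), so Umax Sector is on daylight time, UTC−02:00.
02:15 Umax Sector + 2h = 04:15 UTC.
At the standard offset (UTC−10:00), 04:15 UTC − 10h = 18:15 Velor standard time (rolling into the previous day, 27 April 2025).
Daylight saving runs 26 April – 28 November; the standard-time date in Velor, 27 April 2025, is inside that window, so Velor is at UTC−09:00.
04:15 UTC − 9h = 19:15 Velor (rolling into the previous day, 27 April 2025).

19:15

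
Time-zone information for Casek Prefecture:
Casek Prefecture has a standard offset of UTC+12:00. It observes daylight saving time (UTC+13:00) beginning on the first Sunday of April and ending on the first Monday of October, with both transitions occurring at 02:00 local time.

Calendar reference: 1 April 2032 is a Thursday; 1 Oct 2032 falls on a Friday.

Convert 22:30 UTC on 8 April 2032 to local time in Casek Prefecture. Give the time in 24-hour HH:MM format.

11:30

1 April 2032 is a Thursday, so the first Sunday is April 4.
1 October 2032 is a Friday, so the first Monday is October 4.
At the standard offset (UTC+12:00), 22:30 UTC + 12h = 10:30 Casek Prefecture standard time (rolling into the next day, 9 April 2032).
Daylight saving runs 4 April – 4 October; the standard-time date in Casek Prefecture, 9 April 2032, is inside that window, so Casek Prefecture is at UTC+13:00.
22:30 UTC + 13h = 11:30 local (rolling into the next day, 9 April 2032).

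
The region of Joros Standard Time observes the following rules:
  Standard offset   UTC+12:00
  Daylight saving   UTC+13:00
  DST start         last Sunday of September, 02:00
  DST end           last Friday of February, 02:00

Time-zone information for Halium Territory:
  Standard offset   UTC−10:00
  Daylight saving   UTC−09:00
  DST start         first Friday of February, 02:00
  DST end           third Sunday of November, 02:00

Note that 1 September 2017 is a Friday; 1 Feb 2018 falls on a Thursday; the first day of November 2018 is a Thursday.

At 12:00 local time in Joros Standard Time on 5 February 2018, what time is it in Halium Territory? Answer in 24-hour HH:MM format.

14:00

1 September 2017 is a Friday, so Sundays fall on 3, 10, 17, 24; the last is September 24.
1 February 2018 is a Thursday, so Fridays fall on 2, 9, 16, 23; the last is February 23.
5 February 2018 falls between 24 September 2017 and 23 February 2018, so daylight saving is in effect and Joros Standard Time is at UTC+13:00.
12:00 Joros Standard Time − 13h = 23:00 UTC (rolling into the previous day, 4 February 2018).
1 February 2018 is a Thursday, so the first Friday is February 2.
1 November 2018 is a Thursday, so the first Sunday is November 4 and the third is November 18.
At the standard offset (UTC−10:00), 23:00 UTC − 10h = 13:00 Halium Territory standard time.
Daylight saving runs 2 February – 18 November; the standard-time date in Halium Territory, 4 February 2018, is inside that window, so Halium Territory is at UTC−09:00.
23:00 UTC − 9h = 14:00 Halium Territory.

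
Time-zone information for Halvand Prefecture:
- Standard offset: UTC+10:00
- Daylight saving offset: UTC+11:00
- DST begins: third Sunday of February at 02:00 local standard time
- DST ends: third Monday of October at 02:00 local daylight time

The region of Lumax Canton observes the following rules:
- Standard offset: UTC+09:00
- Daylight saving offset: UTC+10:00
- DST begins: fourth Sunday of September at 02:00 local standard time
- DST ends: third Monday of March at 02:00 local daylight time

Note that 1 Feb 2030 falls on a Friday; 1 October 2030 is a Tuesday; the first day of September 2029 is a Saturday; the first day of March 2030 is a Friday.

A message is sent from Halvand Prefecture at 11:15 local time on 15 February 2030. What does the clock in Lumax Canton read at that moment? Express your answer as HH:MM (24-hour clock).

1 February 2030 is a Friday, so the first Sunday is February 3 and the third is February 17.
1 October 2030 is a Tuesday, so the first Monday is October 7 and the third is October 21.
Daylight saving runs 17 February – 21 October; 15 February 2030 is outside that window, so Halvand Prefecture is on standard time at UTC+10:00.
11:15 Halvand Prefecture − 10h = 01:15 UTC.
1 September 2029 is a Saturday, so the first Sunday is September 2 and the fourth is September 23.
1 March 2030 is a Friday, so the first Monday is March 4 and the third is March 18.
At the standard offset (UTC+09:00), 01:15 UTC + 9h = 10:15 Lumax Canton standard time.
The standard-time date in Lumax Canton, 15 February 2030, falls between 23 September 2029 and 18 March 2030, so daylight saving is in effect and Lumax Canton is at UTC+10:00.
01:15 UTC + 10h = 11:15 Lumax Canton.

11:15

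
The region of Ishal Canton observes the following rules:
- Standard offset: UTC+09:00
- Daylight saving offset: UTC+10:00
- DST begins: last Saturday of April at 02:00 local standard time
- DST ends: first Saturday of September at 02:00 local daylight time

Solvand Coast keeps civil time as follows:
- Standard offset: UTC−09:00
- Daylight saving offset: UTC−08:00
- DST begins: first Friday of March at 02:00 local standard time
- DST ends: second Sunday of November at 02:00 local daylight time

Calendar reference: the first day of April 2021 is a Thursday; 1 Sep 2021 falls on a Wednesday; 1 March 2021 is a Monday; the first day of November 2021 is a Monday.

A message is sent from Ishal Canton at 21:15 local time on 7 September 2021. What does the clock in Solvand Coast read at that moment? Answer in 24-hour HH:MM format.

1 April 2021 is a Thursday, so Saturdays fall on 3, 10, 17, 24; the last is April 24.
1 September 2021 is a Wednesday, so the first Saturday is September 4.
Daylight saving runs 24 April – 4 September; 7 September 2021 is outside that window, so Ishal Canton is on standard time at UTC+09:00.
21:15 Ishal Canton − 9h = 12:15 UTC.
1 March 2021 is a Monday, so the first Friday is March 5.
1 November 2021 is a Monday, so the first Sunday is November 7 and the second is November 14.
At the standard offset (UTC−09:00), 12:15 UTC − 9h = 03:15 Solvand Coast standard time.
Daylight saving runs 5 March – 14 November; the standard-time date in Solvand Coast, 7 September 2021, is inside that window, so Solvand Coast is at UTC−08:00.
12:15 UTC − 8h = 04:15 Solvand Coast.

04:15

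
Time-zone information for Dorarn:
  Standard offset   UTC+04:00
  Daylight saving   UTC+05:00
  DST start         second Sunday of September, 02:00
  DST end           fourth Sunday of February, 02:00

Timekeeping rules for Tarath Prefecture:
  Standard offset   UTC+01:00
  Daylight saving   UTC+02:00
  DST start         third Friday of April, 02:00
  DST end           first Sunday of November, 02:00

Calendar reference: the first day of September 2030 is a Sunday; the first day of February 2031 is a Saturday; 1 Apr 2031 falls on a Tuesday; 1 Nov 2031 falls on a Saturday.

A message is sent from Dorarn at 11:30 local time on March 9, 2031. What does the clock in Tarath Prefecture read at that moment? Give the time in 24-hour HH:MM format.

1 September 2030 is a Sunday, so the first Sunday is September 1 and the second is September 8.
1 February 2031 is a Saturday, so the first Sunday is February 2 and the fourth is February 23.
Daylight saving runs 8 September 2030 – 23 February 2031; March 9, 2031 is outside that window, so Dorarn is on standard time at UTC+04:00.
11:30 Dorarn − 4h = 07:30 UTC.
1 April 2031 is a Tuesday, so the first Friday is April 4 and the third is April 18.
1 November 2031 is a Saturday, so the first Sunday is November 2.
At the standard offset (UTC+01:00), 07:30 UTC + 1h = 08:30 Tarath Prefecture standard time.
The standard-time date in Tarath Prefecture, March 9, 2031, does not fall between 18 April and 2 November, so daylight saving is not in effect and Tarath Prefecture is at UTC+01:00.
07:30 UTC + 1h = 08:30 Tarath Prefecture.

08:30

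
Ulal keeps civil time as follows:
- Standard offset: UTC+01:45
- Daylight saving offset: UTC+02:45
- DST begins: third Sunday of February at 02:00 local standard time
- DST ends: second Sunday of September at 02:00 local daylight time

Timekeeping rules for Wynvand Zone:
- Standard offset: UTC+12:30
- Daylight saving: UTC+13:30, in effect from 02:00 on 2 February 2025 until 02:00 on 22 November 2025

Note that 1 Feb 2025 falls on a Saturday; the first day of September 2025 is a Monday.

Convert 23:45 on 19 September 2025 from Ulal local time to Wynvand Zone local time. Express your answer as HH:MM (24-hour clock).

1 February 2025 is a Saturday, so the first Sunday is February 2 and the third is February 16.
1 September 2025 is a Monday, so the first Sunday is September 7 and the second is September 14.
19 September 2025 does not fall between 16 February and 14 September, so daylight saving is not in effect and Ulal is at UTC+01:45.
23:45 Ulal − 1h45m = 22:00 UTC.
At the standard offset (UTC+12:30), 22:00 UTC + 12h30m = 10:30 Wynvand Zone standard time (rolling into the next day, 20 September 2025).
The standard-time date in Wynvand Zone, 20 September 2025, falls between 2 February and 22 November, so daylight saving is in effect and Wynvand Zone is at UTC+13:30.
22:00 UTC + 13h30m = 11:30 Wynvand Zone (rolling into the next day, 20 September 2025).

11:30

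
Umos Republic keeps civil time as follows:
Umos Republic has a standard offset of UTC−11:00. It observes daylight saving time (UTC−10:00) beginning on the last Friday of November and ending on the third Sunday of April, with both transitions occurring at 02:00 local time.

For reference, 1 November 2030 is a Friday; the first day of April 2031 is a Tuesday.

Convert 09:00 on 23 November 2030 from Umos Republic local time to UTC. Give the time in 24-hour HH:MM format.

1 November 2030 is a Friday, so Fridays fall on 1, 8, 15, 22, 29; the last is November 29.
1 April 2031 is a Tuesday, so the first Sunday is April 6 and the third is April 20.
23 November 2030 is outside the daylight-saving period (29 November 2030 – 20 April 2031), so Umos Republic is on standard time, UTC−11:00.
09:00 local + 11h = 20:00 UTC.

20:00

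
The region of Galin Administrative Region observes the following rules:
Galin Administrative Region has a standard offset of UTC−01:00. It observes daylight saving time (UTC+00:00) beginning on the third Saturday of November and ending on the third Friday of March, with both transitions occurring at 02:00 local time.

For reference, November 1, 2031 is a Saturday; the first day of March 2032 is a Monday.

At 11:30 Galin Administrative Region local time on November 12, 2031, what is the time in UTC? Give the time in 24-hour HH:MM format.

12:30

1 November 2031 is a Saturday, so the first Saturday is November 1 and the third is November 15.
1 March 2032 is a Monday, so the first Friday is March 5 and the third is March 19.
Daylight saving runs 15 November 2031 – 19 March 2032; November 12, 2031 is outside that window, so Galin Administrative Region is on standard time at UTC−01:00.
11:30 local + 1h = 12:30 UTC.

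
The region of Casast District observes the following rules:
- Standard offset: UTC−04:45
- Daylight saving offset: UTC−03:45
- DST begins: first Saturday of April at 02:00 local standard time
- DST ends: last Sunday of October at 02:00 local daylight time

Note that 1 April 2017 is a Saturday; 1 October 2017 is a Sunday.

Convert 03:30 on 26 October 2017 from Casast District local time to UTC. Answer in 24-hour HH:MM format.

07:15

1 April 2017 is a Saturday, so the first Saturday is April 1.
1 October 2017 is a Sunday, so Sundays fall on 1, 8, 15, 22, 29; the last is October 29.
26 October 2017 falls between 1 April and 29 October, so daylight saving is in effect and Casast District is at UTC−03:45.
03:30 local + 3h45m = 07:15 UTC.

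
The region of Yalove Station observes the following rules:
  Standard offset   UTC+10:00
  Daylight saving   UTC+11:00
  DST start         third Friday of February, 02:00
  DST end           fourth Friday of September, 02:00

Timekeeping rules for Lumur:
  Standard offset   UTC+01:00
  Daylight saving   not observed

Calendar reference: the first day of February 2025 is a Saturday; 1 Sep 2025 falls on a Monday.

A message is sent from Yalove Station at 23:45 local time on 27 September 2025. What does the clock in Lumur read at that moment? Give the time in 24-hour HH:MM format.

14:45

1 February 2025 is a Saturday, so the first Friday is February 7 and the third is February 21.
1 September 2025 is a Monday, so the first Friday is September 5 and the fourth is September 26.
27 September 2025 is outside the daylight-saving period (21 February – 26 September), so Yalove Station is on standard time, UTC+10:00.
23:45 Yalove Station − 10h = 13:45 UTC.
Lumur stays on UTC+01:00 all year.
13:45 UTC + 1h = 14:45 Lumur.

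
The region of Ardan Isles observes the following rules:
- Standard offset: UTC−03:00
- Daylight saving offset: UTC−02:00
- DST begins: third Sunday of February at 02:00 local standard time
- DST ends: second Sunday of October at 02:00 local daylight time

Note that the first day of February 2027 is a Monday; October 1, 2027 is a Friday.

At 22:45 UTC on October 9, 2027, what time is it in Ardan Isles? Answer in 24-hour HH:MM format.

1 February 2027 is a Monday, so the first Sunday is February 7 and the third is February 21.
1 October 2027 is a Friday, so the first Sunday is October 3 and the second is October 10.
At the standard offset (UTC−03:00), 22:45 UTC − 3h = 19:45 Ardan Isles standard time.
The standard-time date in Ardan Isles, October 9, 2027, falls between 21 February and 10 October, so daylight saving is in effect and Ardan Isles is at UTC−02:00.
22:45 UTC − 2h = 20:45 local.

20:45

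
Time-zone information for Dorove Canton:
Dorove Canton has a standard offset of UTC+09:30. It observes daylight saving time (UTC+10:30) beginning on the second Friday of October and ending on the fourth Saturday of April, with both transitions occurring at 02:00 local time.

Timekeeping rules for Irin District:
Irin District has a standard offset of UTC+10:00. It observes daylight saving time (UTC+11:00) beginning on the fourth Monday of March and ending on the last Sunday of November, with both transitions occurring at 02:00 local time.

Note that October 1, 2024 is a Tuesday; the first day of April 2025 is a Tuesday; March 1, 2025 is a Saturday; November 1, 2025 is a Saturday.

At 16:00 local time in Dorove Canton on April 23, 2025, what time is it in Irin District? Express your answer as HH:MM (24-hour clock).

1 October 2024 is a Tuesday, so the first Friday is October 4 and the second is October 11.
1 April 2025 is a Tuesday, so the first Saturday is April 5 and the fourth is April 26.
April 23, 2025 lies within the daylight-saving period (11 October 2024 – 26 April 2025), so Dorove Canton is on daylight time, UTC+10:30.
16:00 Dorove Canton − 10h30m = 05:30 UTC.
1 March 2025 is a Saturday, so the first Monday is March 3 and the fourth is March 24.
1 November 2025 is a Saturday, so Sundays fall on 2, 9, 16, 23, 30; the last is November 30.
At the standard offset (UTC+10:00), 05:30 UTC + 10h = 15:30 Irin District standard time.
The standard-time date in Irin District, April 23, 2025, lies within the daylight-saving period (24 March – 30 November), so Irin District is on daylight time, UTC+11:00.
05:30 UTC + 11h = 16:30 Irin District.

16:30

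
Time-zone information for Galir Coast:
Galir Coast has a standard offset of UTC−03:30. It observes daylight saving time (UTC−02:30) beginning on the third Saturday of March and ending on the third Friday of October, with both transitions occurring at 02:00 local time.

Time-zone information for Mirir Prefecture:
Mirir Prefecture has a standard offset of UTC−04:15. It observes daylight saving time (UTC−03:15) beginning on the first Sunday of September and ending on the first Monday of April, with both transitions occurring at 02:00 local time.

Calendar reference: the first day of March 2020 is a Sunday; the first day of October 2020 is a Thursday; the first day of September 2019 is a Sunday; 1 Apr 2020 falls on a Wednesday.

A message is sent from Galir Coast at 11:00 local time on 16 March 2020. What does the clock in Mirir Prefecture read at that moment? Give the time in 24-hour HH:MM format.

1 March 2020 is a Sunday, so the first Saturday is March 7 and the third is March 21.
1 October 2020 is a Thursday, so the first Friday is October 2 and the third is October 16.
16 March 2020 does not fall between 21 March and 16 October, so daylight saving is not in effect and Galir Coast is at UTC−03:30.
11:00 Galir Coast + 3h30m = 14:30 UTC.
1 September 2019 is a Sunday, so the first Sunday is September 1.
1 April 2020 is a Wednesday, so the first Monday is April 6.
At the standard offset (UTC−04:15), 14:30 UTC − 4h15m = 10:15 Mirir Prefecture standard time.
Daylight saving runs 1 September 2019 – 6 April 2020; the standard-time date in Mirir Prefecture, 16 March 2020, is inside that window, so Mirir Prefecture is at UTC−03:15.
14:30 UTC − 3h15m = 11:15 Mirir Prefecture.

11:15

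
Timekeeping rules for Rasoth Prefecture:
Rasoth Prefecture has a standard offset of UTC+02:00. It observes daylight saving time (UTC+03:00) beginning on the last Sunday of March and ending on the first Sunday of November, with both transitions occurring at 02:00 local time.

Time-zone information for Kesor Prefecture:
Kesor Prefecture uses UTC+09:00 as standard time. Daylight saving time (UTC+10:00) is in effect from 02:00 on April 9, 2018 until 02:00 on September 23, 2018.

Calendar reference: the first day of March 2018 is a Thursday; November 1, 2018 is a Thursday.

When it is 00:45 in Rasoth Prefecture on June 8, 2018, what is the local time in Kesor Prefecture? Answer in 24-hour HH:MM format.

1 March 2018 is a Thursday, so Sundays fall on 4, 11, 18, 25; the last is March 25.
1 November 2018 is a Thursday, so the first Sunday is November 4.
June 8, 2018 lies within the daylight-saving period (25 March – 4 November), so Rasoth Prefecture is on daylight time, UTC+03:00.
00:45 Rasoth Prefecture − 3h = 21:45 UTC (rolling into the previous day, 7 June 2018).
At the standard offset (UTC+09:00), 21:45 UTC + 9h = 06:45 Kesor Prefecture standard time (rolling into the next day, 8 June 2018).
The standard-time date in Kesor Prefecture, June 8, 2018, falls between 9 April and 23 September, so daylight saving is in effect and Kesor Prefecture is at UTC+10:00.
21:45 UTC + 10h = 07:45 Kesor Prefecture (rolling into the next day, 8 June 2018).

07:45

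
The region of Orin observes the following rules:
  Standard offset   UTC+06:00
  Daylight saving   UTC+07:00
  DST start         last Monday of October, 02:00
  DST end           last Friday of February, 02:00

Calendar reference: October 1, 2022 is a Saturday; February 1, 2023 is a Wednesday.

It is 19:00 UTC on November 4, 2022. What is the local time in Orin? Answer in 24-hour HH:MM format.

02:00

1 October 2022 is a Saturday, so Mondays fall on 3, 10, 17, 24, 31; the last is October 31.
1 February 2023 is a Wednesday, so Fridays fall on 3, 10, 17, 24; the last is February 24.
At the standard offset (UTC+06:00), 19:00 UTC + 6h = 01:00 Orin standard time (rolling into the next day, 5 November 2022).
Daylight saving runs 31 October 2022 – 24 February 2023; the standard-time date in Orin, November 5, 2022, is inside that window, so Orin is at UTC+07:00.
19:00 UTC + 7h = 02:00 local (rolling into the next day, 5 November 2022).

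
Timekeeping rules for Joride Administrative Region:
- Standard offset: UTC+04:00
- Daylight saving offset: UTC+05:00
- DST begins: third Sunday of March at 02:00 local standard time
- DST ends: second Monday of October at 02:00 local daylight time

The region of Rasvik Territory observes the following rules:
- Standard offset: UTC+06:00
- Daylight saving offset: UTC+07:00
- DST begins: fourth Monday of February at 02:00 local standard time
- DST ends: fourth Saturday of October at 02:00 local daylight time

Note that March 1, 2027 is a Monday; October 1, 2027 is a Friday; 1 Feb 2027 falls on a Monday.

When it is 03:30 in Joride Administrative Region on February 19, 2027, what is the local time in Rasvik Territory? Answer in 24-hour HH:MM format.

05:30

1 March 2027 is a Monday, so the first Sunday is March 7 and the third is March 21.
1 October 2027 is a Friday, so the first Monday is October 4 and the second is October 11.
February 19, 2027 is outside the daylight-saving period (21 March – 11 October), so Joride Administrative Region is on standard time, UTC+04:00.
03:30 Joride Administrative Region − 4h = 23:30 UTC (rolling into the previous day, 18 February 2027).
1 February 2027 is a Monday, so the first Monday is February 1 and the fourth is February 22.
1 October 2027 is a Friday, so the first Saturday is October 2 and the fourth is October 23.
At the standard offset (UTC+06:00), 23:30 UTC + 6h = 05:30 Rasvik Territory standard time (rolling into the next day, 19 February 2027).
The standard-time date in Rasvik Territory, February 19, 2027, is outside the daylight-saving period (22 February – 23 October), so Rasvik Territory is on standard time, UTC+06:00.
23:30 UTC + 6h = 05:30 Rasvik Territory (rolling into the next day, 19 February 2027).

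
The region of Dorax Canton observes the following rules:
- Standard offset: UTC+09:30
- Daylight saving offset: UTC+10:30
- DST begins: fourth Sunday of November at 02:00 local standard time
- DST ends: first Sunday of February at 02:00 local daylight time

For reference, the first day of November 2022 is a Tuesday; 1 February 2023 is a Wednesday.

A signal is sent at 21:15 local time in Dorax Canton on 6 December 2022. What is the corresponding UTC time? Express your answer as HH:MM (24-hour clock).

1 November 2022 is a Tuesday, so the first Sunday is November 6 and the fourth is November 27.
1 February 2023 is a Wednesday, so the first Sunday is February 5.
Daylight saving runs 27 November 2022 – 5 February 2023; 6 December 2022 is inside that window, so Dorax Canton is at UTC+10:30.
21:15 local − 10h30m = 10:45 UTC.

10:45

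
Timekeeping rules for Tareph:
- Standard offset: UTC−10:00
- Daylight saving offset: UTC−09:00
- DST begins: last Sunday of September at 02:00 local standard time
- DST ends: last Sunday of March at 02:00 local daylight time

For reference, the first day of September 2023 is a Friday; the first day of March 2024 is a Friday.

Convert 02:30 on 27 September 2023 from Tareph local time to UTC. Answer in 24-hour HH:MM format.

11:30

1 September 2023 is a Friday, so Sundays fall on 3, 10, 17, 24; the last is September 24.
1 March 2024 is a Friday, so Sundays fall on 3, 10, 17, 24, 31; the last is March 31.
27 September 2023 lies within the daylight-saving period (24 September 2023 – 31 March 2024), so Tareph is on daylight time, UTC−09:00.
02:30 local + 9h = 11:30 UTC.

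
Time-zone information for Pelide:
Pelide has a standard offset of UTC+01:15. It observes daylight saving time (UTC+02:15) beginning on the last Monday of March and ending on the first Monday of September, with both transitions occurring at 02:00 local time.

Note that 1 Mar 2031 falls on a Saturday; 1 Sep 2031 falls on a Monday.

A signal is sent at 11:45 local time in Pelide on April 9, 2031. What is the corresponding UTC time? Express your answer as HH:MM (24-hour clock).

1 March 2031 is a Saturday, so Mondays fall on 3, 10, 17, 24, 31; the last is March 31.
1 September 2031 is a Monday, so the first Monday is September 1.
April 9, 2031 falls between 31 March and 1 September, so daylight saving is in effect and Pelide is at UTC+02:15.
11:45 local − 2h15m = 09:30 UTC.

09:30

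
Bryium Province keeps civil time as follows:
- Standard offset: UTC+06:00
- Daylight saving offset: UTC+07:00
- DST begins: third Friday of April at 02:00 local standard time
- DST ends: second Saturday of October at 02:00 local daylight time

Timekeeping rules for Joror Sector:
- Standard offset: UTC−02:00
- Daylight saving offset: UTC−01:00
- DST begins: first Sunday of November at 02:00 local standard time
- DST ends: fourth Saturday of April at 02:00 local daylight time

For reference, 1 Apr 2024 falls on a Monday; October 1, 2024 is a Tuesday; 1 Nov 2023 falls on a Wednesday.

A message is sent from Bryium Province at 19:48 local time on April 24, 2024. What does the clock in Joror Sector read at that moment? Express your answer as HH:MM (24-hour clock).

11:48

1 April 2024 is a Monday, so the first Friday is April 5 and the third is April 19.
1 October 2024 is a Tuesday, so the first Saturday is October 5 and the second is October 12.
April 24, 2024 falls between 19 April and 12 October, so daylight saving is in effect and Bryium Province is at UTC+07:00.
19:48 Bryium Province − 7h = 12:48 UTC.
1 November 2023 is a Wednesday, so the first Sunday is November 5.
1 April 2024 is a Monday, so the first Saturday is April 6 and the fourth is April 27.
At the standard offset (UTC−02:00), 12:48 UTC − 2h = 10:48 Joror Sector standard time.
Daylight saving runs 5 November 2023 – 27 April 2024; the standard-time date in Joror Sector, April 24, 2024, is inside that window, so Joror Sector is at UTC−01:00.
12:48 UTC − 1h = 11:48 Joror Sector.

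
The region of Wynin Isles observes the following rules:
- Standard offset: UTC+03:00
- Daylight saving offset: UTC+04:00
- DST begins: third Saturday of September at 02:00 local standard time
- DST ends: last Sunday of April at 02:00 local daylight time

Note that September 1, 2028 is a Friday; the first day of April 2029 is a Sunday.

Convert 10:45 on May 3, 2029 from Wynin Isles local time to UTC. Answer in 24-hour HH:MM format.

1 September 2028 is a Friday, so the first Saturday is September 2 and the third is September 16.
1 April 2029 is a Sunday, so Sundays fall on 1, 8, 15, 22, 29; the last is April 29.
Daylight saving runs 16 September 2028 – 29 April 2029; May 3, 2029 is outside that window, so Wynin Isles is on standard time at UTC+03:00.
10:45 local − 3h = 07:45 UTC.

07:45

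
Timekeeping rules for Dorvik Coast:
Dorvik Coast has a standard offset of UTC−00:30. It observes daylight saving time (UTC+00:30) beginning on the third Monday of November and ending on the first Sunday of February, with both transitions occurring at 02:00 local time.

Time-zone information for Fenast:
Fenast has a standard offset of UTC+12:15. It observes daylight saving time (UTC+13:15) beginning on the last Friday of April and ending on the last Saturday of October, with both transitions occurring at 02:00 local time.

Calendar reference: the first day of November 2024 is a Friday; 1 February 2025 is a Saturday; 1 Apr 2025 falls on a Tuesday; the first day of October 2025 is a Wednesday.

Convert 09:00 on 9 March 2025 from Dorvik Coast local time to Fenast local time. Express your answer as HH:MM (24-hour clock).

1 November 2024 is a Friday, so the first Monday is November 4 and the third is November 18.
1 February 2025 is a Saturday, so the first Sunday is February 2.
9 March 2025 does not fall between 18 November 2024 and 2 February 2025, so daylight saving is not in effect and Dorvik Coast is at UTC−00:30.
09:00 Dorvik Coast + 0h30m = 09:30 UTC.
1 April 2025 is a Tuesday, so Fridays fall on 4, 11, 18, 25; the last is April 25.
1 October 2025 is a Wednesday, so Saturdays fall on 4, 11, 18, 25; the last is October 25.
At the standard offset (UTC+12:15), 09:30 UTC + 12h15m = 21:45 Fenast standard time.
The standard-time date in Fenast, 9 March 2025, does not fall between 25 April and 25 October, so daylight saving is not in effect and Fenast is at UTC+12:15.
09:30 UTC + 12h15m = 21:45 Fenast.

21:45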